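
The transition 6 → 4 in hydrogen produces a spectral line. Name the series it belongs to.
Brackett series

The spectral series in hydrogen are named based on the final (lower) energy level:
- Lyman series: n_final = 1 (ultraviolet)
- Balmer series: n_final = 2 (visible/near-UV)
- Paschen series: n_final = 3 (infrared)
- Brackett series: n_final = 4 (infrared)
- Pfund series: n_final = 5 (far infrared)

Since this transition ends at n = 4, it belongs to the Brackett series.

For reference, this 6 → 4 line has photon energy
ΔE = 13.6057 eV × (1/4² - 1/6²) = 0.472420139 eV,
corresponding to wavelength λ = hc/ΔE = 1239.84 eV·nm / 0.472420139 eV = 2624.444 nm in the infrared region.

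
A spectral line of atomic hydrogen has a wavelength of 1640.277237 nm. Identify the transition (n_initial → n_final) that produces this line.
n = 12 → n = 4

First, find the photon energy from the wavelength (hc = 1239.84 eV·nm):
E = hc/λ = 1239.84 eV·nm / 1640.277237 nm = 0.75587222 eV

The energy levels of hydrogen satisfy E_n = -13.6057 / n² eV, so an emission n_i → n_f releases
ΔE = 13.6057 × (1/n_f² − 1/n_i²) eV.

Setting ΔE equal to the photon energy:
1/n_f² − 1/n_i² = 0.75587222 / 13.6057 = 0.055555555

Since 1/n_i² must be positive, we need 1/n_f² > 0.055555555, i.e. n_f ≤ 4. For each allowed n_f, solve n_i = (1/n_f² − 0.055555555)^(−1/2) and check whether it is a whole number:
  n_f = 1: 1/n_i² = 1.000000000 − 0.055555555 = 0.944444445 → n_i = 1.029  (not an integer) ✗
  n_f = 2: 1/n_i² = 0.250000000 − 0.055555555 = 0.194444445 → n_i = 2.268  (not an integer) ✗
  n_f = 3: 1/n_i² = 0.111111111 − 0.055555555 = 0.055555556 → n_i = 4.243  (not an integer) ✗
  n_f = 4: 1/n_i² = 0.062500000 − 0.055555555 = 0.006944445 → n_i = 12.000  → integer, n_i = 12 ✓

Only n_f = 4 gives an integer upper level, n_i = 12.

The transition is from n = 12 to n = 4 (emission).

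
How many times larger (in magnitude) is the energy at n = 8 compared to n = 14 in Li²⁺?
3.0625

Using E_n = -13.6057 Z² / n² eV with Z = 3:

E_8 = -13.6057 × 3² / 8² = -122.4513 / 64 = -1.913301563 eV
E_14 = -13.6057 × 3² / 14² = -122.4513 / 196 = -0.624751531 eV

The ratio is:
E_8/E_14 = (-1.913301563) / (-0.624751531)
E_8/E_14 = (-122.4513/64) / (-122.4513/196)
E_8/E_14 = 196/64
E_8/E_14 = 3.0625
(Note: the Z² factors cancel in the ratio.)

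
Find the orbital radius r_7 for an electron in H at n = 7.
2.59297 nm (or 25.92968 Å)

The Bohr radius formula is:
r_n = n² a₀ / Z

where a₀ = 0.05291772 nm is the Bohr radius.

For H (Z = 1) at n = 7:
r_7 = 7² × 0.05291772 nm / 1
r_7 = 49 × 0.05291772 nm / 1
r_7 = 2.592968 nm / 1
r_7 = 2.59297 nm

The electron orbits at approximately 2.59297 nm from the nucleus.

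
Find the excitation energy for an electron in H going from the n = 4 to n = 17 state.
0.803278 eV

The energy levels of a hydrogen-like atom are E_n = -13.6057 eV / n².

Energy at n = 4: E_4 = -13.6057 / 4² = -0.850356250 eV
Energy at n = 17: E_17 = -13.6057 / 17² = -0.047078547 eV

The excitation energy is the difference:
ΔE = E_17 - E_4
ΔE = -0.047078547 - (-0.850356250)
ΔE = 0.803278 eV

Since this is positive, energy must be absorbed (photon absorption).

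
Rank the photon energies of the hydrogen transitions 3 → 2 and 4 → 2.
4 → 2

Calculate the energy for each transition:

Transition 3 → 2:
ΔE₁ = |E_2 - E_3| = |-13.6057/2² - (-13.6057/3²)|
ΔE₁ = |-3.401425000 - (-1.511744444)| = 1.889681 eV

Transition 4 → 2:
ΔE₂ = |E_2 - E_4| = |-13.6057/2² - (-13.6057/4²)|
ΔE₂ = |-3.401425000 - (-0.850356250)| = 2.551069 eV

Since 2.551069 eV > 1.889681 eV, the transition 4 → 2 emits the more energetic photon.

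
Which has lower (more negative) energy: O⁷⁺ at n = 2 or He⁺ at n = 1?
O⁷⁺ at n = 2 (E = -217.69120 eV)

Using E_n = -13.6057 Z² / n² eV:

O⁷⁺ (Z = 8) at n = 2:
E = -13.6057 × 8² / 2² = -13.6057 × 64 / 4 = -217.69120000 eV

He⁺ (Z = 2) at n = 1:
E = -13.6057 × 2² / 1² = -13.6057 × 4 / 1 = -54.42280000 eV

Since -217.69120000 eV < -54.42280000 eV,
O⁷⁺ at n = 2 is more tightly bound (requires more energy to ionize).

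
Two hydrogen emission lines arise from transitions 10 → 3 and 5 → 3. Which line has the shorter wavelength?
10 → 3

Calculate the energy for each transition:

Transition 10 → 3:
ΔE₁ = |E_3 - E_10| = |-13.6057/3² - (-13.6057/10²)|
ΔE₁ = |-1.51174444444 - (-0.13605700000)| = 1.37568744 eV

Transition 5 → 3:
ΔE₂ = |E_3 - E_5| = |-13.6057/3² - (-13.6057/5²)|
ΔE₂ = |-1.51174444444 - (-0.54422800000)| = 0.96751644 eV

Since 1.37568744 eV > 0.96751644 eV, the transition 10 → 3 emits the more energetic photon.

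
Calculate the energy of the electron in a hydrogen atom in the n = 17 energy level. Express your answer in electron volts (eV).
-0.05 eV

The energy levels of a hydrogen-like atom are given by:
E_n = -13.6057 eV / n²

For n = 17:
E_17 = -13.6057 eV / 17²
E_17 = -13.6057 eV / 289
E_17 = -0.05 eV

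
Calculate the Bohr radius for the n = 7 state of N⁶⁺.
0.3704 nm (or 3.7042 Å)

The Bohr radius formula is:
r_n = n² a₀ / Z

where a₀ = 0.0529177 nm is the Bohr radius.

For N⁶⁺ (Z = 7) at n = 7:
r_7 = 7² × 0.0529177 nm / 7
r_7 = 49 × 0.0529177 nm / 7
r_7 = 2.59297 nm / 7
r_7 = 0.3704 nm

The electron orbits at approximately 0.3704 nm from the nucleus.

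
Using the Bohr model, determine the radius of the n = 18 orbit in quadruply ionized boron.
3.4291 nm (or 34.2907 Å)

The Bohr radius formula is:
r_n = n² a₀ / Z

where a₀ = 0.0529177 nm is the Bohr radius.

For B⁴⁺ (Z = 5) at n = 18:
r_18 = 18² × 0.0529177 nm / 5
r_18 = 324 × 0.0529177 nm / 5
r_18 = 17.14533 nm / 5
r_18 = 3.4291 nm

The electron orbits at approximately 3.4291 nm from the nucleus.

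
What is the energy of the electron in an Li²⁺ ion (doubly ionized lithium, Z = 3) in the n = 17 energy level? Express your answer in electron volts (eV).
-0.4237 eV

The energy levels of a hydrogen-like atom are given by:
E_n = -13.6057 Z² / n² eV  (with Z = 3 for Li²⁺)

For n = 17:
E_17 = -13.6057 × 3² / 17²
E_17 = -13.6057 × 9 / 289
E_17 = -0.4237 eV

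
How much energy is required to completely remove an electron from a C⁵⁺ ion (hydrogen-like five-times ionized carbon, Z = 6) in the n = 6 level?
13.60570 eV

The ionization energy is the energy needed to remove the electron completely (n → ∞).

For a hydrogen-like ion with Z = 6, E_n = -13.6057 Z² / n² eV.

At n = 6: E_6 = -13.6057 × 6² / 6² = -13.60570000 eV
At n = ∞: E_∞ = 0 eV

Ionization energy = E_∞ - E_6 = 0 - (-13.60570000) = 13.60570000 eV
Ionization energy ≈ 13.60570 eV

This is also called the binding energy of the electron in state n = 6.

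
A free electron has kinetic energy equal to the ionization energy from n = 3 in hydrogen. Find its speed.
7.2923e+05 m/s (or 0.243% of c)

The binding energy at n = 3 for hydrogen is:
E_3 = -13.6057/3² = -1.5117444 eV
|E_3| = 1.5117444 eV

Convert to Joules:
KE = 1.5117444 eV × (1.602177 × 10⁻¹⁹ J/eV) = 2.422082e-19 J

Using KE = ½mv²:
v = √(2·KE/m_e)
v = √(2 × 2.422082e-19 J / 9.10938 × 10⁻³¹ kg)
v = 7.2923e+05 m/s

This is approximately 0.243% the speed of light.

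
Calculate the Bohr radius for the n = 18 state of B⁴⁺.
3.429068 nm (or 34.290683 Å)

The Bohr radius formula is:
r_n = n² a₀ / Z

where a₀ = 0.052917721 nm is the Bohr radius.

For B⁴⁺ (Z = 5) at n = 18:
r_18 = 18² × 0.052917721 nm / 5
r_18 = 324 × 0.052917721 nm / 5
r_18 = 17.1453416 nm / 5
r_18 = 3.429068 nm

The electron orbits at approximately 3.429068 nm from the nucleus.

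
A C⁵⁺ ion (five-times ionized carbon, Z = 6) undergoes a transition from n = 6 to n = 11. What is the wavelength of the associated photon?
129.72127 nm

First, find the transition energy using E_n = -13.6057 Z² / n² eV:
E_6 = -13.6057 × 6² / 6² = -13.605700000 eV
E_11 = -13.6057 × 6² / 11² = -4.047976860 eV

Photon energy: |ΔE| = |E_11 - E_6| = 9.557723140 eV

Convert to wavelength using E = hc/λ with hc = 1239.84 eV·nm:
λ = hc/E = 1239.84 eV·nm / 9.557723140 eV
λ = 129.72127 nm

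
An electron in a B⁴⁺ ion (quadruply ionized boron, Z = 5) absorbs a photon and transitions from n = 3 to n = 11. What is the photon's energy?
34.98252 eV

The energy levels of a hydrogen-like atom are E_n = -13.6057 Z² eV / n².

Energy at n = 3: E_3 = -13.6057 × 5² / 3² = -37.79361111 eV
Energy at n = 11: E_11 = -13.6057 × 5² / 11² = -2.81109504 eV

The excitation energy is the difference:
ΔE = E_11 - E_3
ΔE = -2.81109504 - (-37.79361111)
ΔE = 34.98252 eV

Since this is positive, energy must be absorbed (photon absorption).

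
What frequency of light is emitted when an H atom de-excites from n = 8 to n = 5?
8.02e+13 Hz

First, find the transition energy:
E_8 = -13.6057 / 8² = -0.2125891 eV
E_5 = -13.6057 / 5² = -0.5442280 eV
|ΔE| = |E_5 - E_8| = 0.3316389 eV

Convert to Joules: E = 0.3316389 eV × (1.602177 × 10⁻¹⁹ J/eV) = 5.3134e-20 J

Using E = hf:
f = E/h = 5.3134e-20 J / (6.62607 × 10⁻³⁴ J·s)
f = 8.02e+13 Hz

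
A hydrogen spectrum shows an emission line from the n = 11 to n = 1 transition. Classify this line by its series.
Lyman series

The spectral series in hydrogen are named based on the final (lower) energy level:
- Lyman series: n_final = 1 (ultraviolet)
- Balmer series: n_final = 2 (visible/near-UV)
- Paschen series: n_final = 3 (infrared)
- Brackett series: n_final = 4 (infrared)
- Pfund series: n_final = 5 (far infrared)

Since this transition ends at n = 1, it belongs to the Lyman series.

For reference, this 11 → 1 line has photon energy
ΔE = 13.6057 eV × (1/1² - 1/11²) = 13.493256 eV,
corresponding to wavelength λ = hc/ΔE = 1239.84 eV·nm / 13.493256 eV = 91.8859 nm in the ultraviolet region.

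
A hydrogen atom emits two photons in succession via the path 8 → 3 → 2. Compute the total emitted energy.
3.188836 eV

The energy levels of hydrogen are E_n = -13.6057 / n² eV.

First transition (8 → 3):
ΔE₁ = |E_3 - E_8|
ΔE₁ = |-1.511744444444 - (-0.212589062500)| = 1.299155382 eV

Second transition (3 → 2):
ΔE₂ = |E_2 - E_3|
ΔE₂ = |-3.401425000000 - (-1.511744444444)| = 1.889680556 eV

Total energy released:
E_total = ΔE₁ + ΔE₂ = 1.299155382 + 1.889680556 = 3.188836 eV

Note: This equals the direct transition 8 → 2: 3.188836 eV ✓
Energy is conserved regardless of the path taken.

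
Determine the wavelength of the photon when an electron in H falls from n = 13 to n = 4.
1610.49733 nm

First, find the transition energy using E_n = -13.6057 / n² eV:
E_13 = -13.6057 / 13² = -0.08050710059 eV
E_4 = -13.6057 / 4² = -0.85035625000 eV

Photon energy: |ΔE| = |E_4 - E_13| = 0.76984914941 eV

Convert to wavelength using E = hc/λ with hc = 1239.84 eV·nm:
λ = hc/E = 1239.84 eV·nm / 0.76984914941 eV
λ = 1610.49733 nm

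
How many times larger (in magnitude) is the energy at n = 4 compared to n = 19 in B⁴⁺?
22.56250

Using E_n = -13.6057 Z² / n² eV with Z = 5:

E_4 = -13.6057 × 5² / 4² = -340.1425 / 16 = -21.25890625000 eV
E_19 = -13.6057 × 5² / 19² = -340.1425 / 361 = -0.94222299169 eV

The ratio is:
E_4/E_19 = (-21.25890625000) / (-0.94222299169)
E_4/E_19 = (-340.1425/16) / (-340.1425/361)
E_4/E_19 = 361/16
E_4/E_19 = 22.56250
(Note: the Z² factors cancel in the ratio.)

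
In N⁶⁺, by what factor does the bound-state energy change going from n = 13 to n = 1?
169.000

Using E_n = -13.6057 Z² / n² eV with Z = 7:

E_1 = -13.6057 × 7² / 1² = -666.6793 / 1 = -666.679300000 eV
E_13 = -13.6057 × 7² / 13² = -666.6793 / 169 = -3.944847929 eV

The ratio is:
E_1/E_13 = (-666.679300000) / (-3.944847929)
E_1/E_13 = (-666.6793/1) / (-666.6793/169)
E_1/E_13 = 169/1
E_1/E_13 = 169.000
(Note: the Z² factors cancel in the ratio.)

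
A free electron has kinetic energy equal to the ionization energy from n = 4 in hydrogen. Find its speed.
5.47e+05 m/s (or 0.18243% of c)

The binding energy at n = 4 for hydrogen is:
E_4 = -13.6057/4² = -0.8503563 eV
|E_4| = 0.8503563 eV

Convert to Joules:
KE = 0.8503563 eV × (1.602177 × 10⁻¹⁹ J/eV) = 1.3624e-19 J

Using KE = ½mv²:
v = √(2·KE/m_e)
v = √(2 × 1.3624e-19 J / 9.10938 × 10⁻³¹ kg)
v = 5.47e+05 m/s

This is approximately 0.18243% the speed of light.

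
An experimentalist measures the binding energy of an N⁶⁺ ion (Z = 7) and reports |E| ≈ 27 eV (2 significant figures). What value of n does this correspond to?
n = 5

The exact energy levels follow E_n = -13.6057 Z² / n² eV with Z = 7.

The measured value (-27 eV) is reported to only 2 significant figures, so we must test candidate n values and see which one matches to that precision.

Candidate energies:
  n = 3:  E = -13.6057 × 7² / 3² = -74.07548 eV
  n = 4:  E = -13.6057 × 7² / 4² = -41.66746 eV
  n = 5:  E = -13.6057 × 7² / 5² = -26.66717 eV  ← matches
  n = 6:  E = -13.6057 × 7² / 6² = -18.51887 eV
  n = 7:  E = -13.6057 × 7² / 7² = -13.60570 eV

Checking against the measurement of -27 eV (2 sig figs), only n = 5 agrees:
E_5 = -26.66717 eV, which rounds to -27 eV ✓

Therefore n = 5.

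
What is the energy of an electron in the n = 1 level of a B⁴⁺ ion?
-340.143 eV

For hydrogen-like ions, the energy levels scale with Z²:
E_n = -13.6057 Z² / n² eV

For B⁴⁺ (Z = 5) at n = 1:
E_1 = -13.6057 × 5² / 1²
E_1 = -13.6057 × 25 / 1
E_1 = -340.1425 / 1
E_1 = -340.143 eV

The energy is 25 times more negative than hydrogen at the same n due to the stronger nuclear charge.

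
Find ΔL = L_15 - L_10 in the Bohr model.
5.27e-34 J·s (or 5ℏ)

In the Bohr model, L_n = nℏ where ℏ = 1.0546e-34 J·s.

L_15 = 15ℏ = 1.5819e-33 J·s
L_10 = 10ℏ = 1.0546e-33 J·s

ΔL = L_15 - L_10 = (15 - 10)ℏ = 5ℏ
ΔL = 5 × 1.0546e-34 J·s = 5.27e-34 J·s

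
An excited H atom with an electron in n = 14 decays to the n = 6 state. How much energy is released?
0.3085 eV

The energy levels are E_n = -13.6057 eV / n².

Energy at n = 14: E_14 = -13.6057 / 14² = -0.0694168 eV
Energy at n = 6: E_6 = -13.6057 / 6² = -0.3779361 eV

For emission (electron falling to lower state), the photon energy is:
E_photon = E_14 - E_6 = |-0.0694168 - (-0.3779361)|
E_photon = 0.3085 eV

This energy is carried away by the emitted photon.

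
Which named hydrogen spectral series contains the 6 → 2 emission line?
Balmer series

The spectral series in hydrogen are named based on the final (lower) energy level:
- Lyman series: n_final = 1 (ultraviolet)
- Balmer series: n_final = 2 (visible/near-UV)
- Paschen series: n_final = 3 (infrared)
- Brackett series: n_final = 4 (infrared)
- Pfund series: n_final = 5 (far infrared)

Since this transition ends at n = 2, it belongs to the Balmer series.

For reference, this 6 → 2 line has photon energy
ΔE = 13.6057 eV × (1/2² - 1/6²) = 3.023488889 eV,
corresponding to wavelength λ = hc/ΔE = 1239.84 eV·nm / 3.023488889 eV = 410.06931 nm in the visible/near-UV region.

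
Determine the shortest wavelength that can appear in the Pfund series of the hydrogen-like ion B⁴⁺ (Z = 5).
91.13 nm

The series limit corresponds to the transition from n = ∞ to n = 5.
This is the highest energy (shortest wavelength) transition in the Pfund series.

E_∞ = 0 eV
E_5 = -13.6057 × 5² / 5² = -13.6057 eV

Energy at series limit:
ΔE = E_∞ - E_5 = 0 - (-13.6057) = 13.6057 eV
λ = hc/E = 1239.84 eV·nm / 13.6057 eV = 91.13 nm

This energy equals the ionization energy from the n = 5 state of B⁴⁺.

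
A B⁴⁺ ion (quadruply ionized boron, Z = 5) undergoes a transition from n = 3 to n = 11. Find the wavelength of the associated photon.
35.442 nm

First, find the transition energy using E_n = -13.6057 Z² / n² eV:
E_3 = -13.6057 × 5² / 3² = -37.79361 eV
E_11 = -13.6057 × 5² / 11² = -2.81110 eV

Photon energy: |ΔE| = |E_11 - E_3| = 34.98251 eV

Convert to wavelength using E = hc/λ with hc = 1239.84 eV·nm:
λ = hc/E = 1239.84 eV·nm / 34.98251 eV
λ = 35.442 nm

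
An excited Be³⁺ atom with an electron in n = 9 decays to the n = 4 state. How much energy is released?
10.918 eV

The energy levels are E_n = -13.6057 Z² eV / n².

Energy at n = 9: E_9 = -13.6057 × 4² / 9² = -2.687546 eV
Energy at n = 4: E_4 = -13.6057 × 4² / 4² = -13.605700 eV

For emission (electron falling to lower state), the photon energy is:
E_photon = E_9 - E_4 = |-2.687546 - (-13.605700)|
E_photon = 10.918 eV

This energy is carried away by the emitted photon.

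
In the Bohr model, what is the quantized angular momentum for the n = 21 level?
2.2146e-33 J·s (or 21ℏ)

In the Bohr model, angular momentum is quantized:
L = nℏ

where ℏ = h/(2π) = 1.054572e-34 J·s

For n = 21:
L = 21 × 1.054572e-34 J·s
L = 2.2146e-33 J·s

This can also be written as L = 21ℏ.
The angular momentum is an integer multiple of the reduced Planck constant.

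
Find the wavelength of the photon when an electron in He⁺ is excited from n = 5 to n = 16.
631.18 nm

First, find the transition energy using E_n = -13.6057 Z² / n² eV:
E_5 = -13.6057 × 2² / 5² = -2.176912 eV
E_16 = -13.6057 × 2² / 16² = -0.212589 eV

Photon energy: |ΔE| = |E_16 - E_5| = 1.964323 eV

Convert to wavelength using E = hc/λ with hc = 1239.84 eV·nm:
λ = hc/E = 1239.84 eV·nm / 1.964323 eV
λ = 631.18 nm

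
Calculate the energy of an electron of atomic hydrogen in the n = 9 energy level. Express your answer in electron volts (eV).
-0.16797 eV

The energy levels of a hydrogen-like atom are given by:
E_n = -13.6057 eV / n²

For n = 9:
E_9 = -13.6057 eV / 9²
E_9 = -13.6057 eV / 81
E_9 = -0.16797 eV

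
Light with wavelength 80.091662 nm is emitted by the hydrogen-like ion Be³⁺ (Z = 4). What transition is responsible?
n = 5 → n = 3

First, find the photon energy from the wavelength (hc = 1239.84 eV·nm):
E = hc/λ = 1239.84 eV·nm / 80.091662 nm = 15.480263 eV

The energy levels of Be³⁺ satisfy E_n = -13.6057 × 4² / n² eV, so an emission n_i → n_f releases
ΔE = 13.6057 × 4² × (1/n_f² − 1/n_i²) eV.

Setting ΔE equal to the photon energy:
1/n_f² − 1/n_i² = 15.480263 / (13.6057 × 4²) = 0.071111111

Since 1/n_i² must be positive, we need 1/n_f² > 0.071111111, i.e. n_f ≤ 3. For each allowed n_f, solve n_i = (1/n_f² − 0.071111111)^(−1/2) and check whether it is a whole number:
  n_f = 1: 1/n_i² = 1.000000000 − 0.071111111 = 0.928888889 → n_i = 1.038  (not an integer) ✗
  n_f = 2: 1/n_i² = 0.250000000 − 0.071111111 = 0.178888889 → n_i = 2.364  (not an integer) ✗
  n_f = 3: 1/n_i² = 0.111111111 − 0.071111111 = 0.040000000 → n_i = 5.000  → integer, n_i = 5 ✓

Only n_f = 3 gives an integer upper level, n_i = 5.

The transition is from n = 5 to n = 3 (emission).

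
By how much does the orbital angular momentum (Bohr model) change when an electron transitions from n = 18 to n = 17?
1.055e-34 J·s (or 1ℏ)

In the Bohr model, L_n = nℏ where ℏ = 1.05457e-34 J·s.

L_18 = 18ℏ = 1.89823e-33 J·s
L_17 = 17ℏ = 1.79277e-33 J·s

ΔL = L_18 - L_17 = (18 - 17)ℏ = 1ℏ
ΔL = 1 × 1.05457e-34 J·s = 1.055e-34 J·s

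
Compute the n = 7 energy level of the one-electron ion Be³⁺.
-4.442678 eV

For hydrogen-like ions, the energy levels scale with Z²:
E_n = -13.6057 Z² / n² eV

For Be³⁺ (Z = 4) at n = 7:
E_7 = -13.6057 × 4² / 7²
E_7 = -13.6057 × 16 / 49
E_7 = -217.6912 / 49
E_7 = -4.442678 eV

The energy is 16 times more negative than hydrogen at the same n due to the stronger nuclear charge.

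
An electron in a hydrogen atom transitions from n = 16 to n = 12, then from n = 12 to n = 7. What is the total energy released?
0.225 eV

The energy levels of hydrogen are E_n = -13.6057 / n² eV.

First transition (16 → 12):
ΔE₁ = |E_12 - E_16|
ΔE₁ = |-0.094484028 - (-0.053147266)| = 0.041337 eV

Second transition (12 → 7):
ΔE₂ = |E_7 - E_12|
ΔE₂ = |-0.277667347 - (-0.094484028)| = 0.183183 eV

Total energy released:
E_total = ΔE₁ + ΔE₂ = 0.041337 + 0.183183 = 0.225 eV

Note: This equals the direct transition 16 → 7: 0.225 eV ✓
Energy is conserved regardless of the path taken.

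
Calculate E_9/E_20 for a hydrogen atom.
4.9383

Using E_n = -13.6057 Z² / n² eV with Z = 1:

E_9 = -13.6057 / 9² = -13.6057 / 81 = -0.1679716049 eV
E_20 = -13.6057 / 20² = -13.6057 / 400 = -0.0340142500 eV

The ratio is:
E_9/E_20 = (-0.1679716049) / (-0.0340142500)
E_9/E_20 = (-13.6057/81) / (-13.6057/400)
E_9/E_20 = 400/81
E_9/E_20 = 4.9383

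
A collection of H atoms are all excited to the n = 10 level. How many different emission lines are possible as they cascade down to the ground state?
45

The electron can occupy levels n = 1, 2, ..., 10 during de-excitation — that is m = 10 - 1 + 1 = 10 distinct levels.

The number of distinct spectral lines equals the number of ways to choose 2 of these m levels (each pair gives one possible emission transition):

Number of lines = m(m-1)/2 = 10×9/2 = 45

These correspond to all possible transitions between the 10 levels:
10 → 9, 10 → 8, 10 → 7, 10 → 6, 10 → 5, 10 → 4, 10 → 3, 10 → 2...

Each transition produces a photon with a unique energy (and thus wavelength). This count does not depend on Z.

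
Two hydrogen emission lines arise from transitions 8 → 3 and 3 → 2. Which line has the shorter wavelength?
3 → 2

Calculate the energy for each transition:

Transition 8 → 3:
ΔE₁ = |E_3 - E_8| = |-13.6057/3² - (-13.6057/8²)|
ΔE₁ = |-1.51174444 - (-0.21258906)| = 1.29916 eV

Transition 3 → 2:
ΔE₂ = |E_2 - E_3| = |-13.6057/2² - (-13.6057/3²)|
ΔE₂ = |-3.40142500 - (-1.51174444)| = 1.88968 eV

Since 1.88968 eV > 1.29916 eV, the transition 3 → 2 emits the more energetic photon.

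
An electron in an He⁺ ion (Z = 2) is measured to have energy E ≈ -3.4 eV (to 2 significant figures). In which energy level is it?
n = 4

The exact energy levels follow E_n = -13.6057 Z² / n² eV with Z = 2.

The measured value (-3.4 eV) is reported to only 2 significant figures, so we must test candidate n values and see which one matches to that precision.

Candidate energies:
  n = 2:  E = -13.6057 × 2² / 2² = -13.60570 eV
  n = 3:  E = -13.6057 × 2² / 3² = -6.04698 eV
  n = 4:  E = -13.6057 × 2² / 4² = -3.40143 eV  ← matches
  n = 5:  E = -13.6057 × 2² / 5² = -2.17691 eV
  n = 6:  E = -13.6057 × 2² / 6² = -1.51174 eV

Checking against the measurement of -3.4 eV (2 sig figs), only n = 4 agrees:
E_4 = -3.40143 eV, which rounds to -3.4 eV ✓

Therefore n = 4.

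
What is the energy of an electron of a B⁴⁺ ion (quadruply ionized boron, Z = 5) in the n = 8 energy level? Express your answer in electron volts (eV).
-5.3147 eV

The energy levels of a hydrogen-like atom are given by:
E_n = -13.6057 Z² / n² eV  (with Z = 5 for B⁴⁺)

For n = 8:
E_8 = -13.6057 × 5² / 8²
E_8 = -13.6057 × 25 / 64
E_8 = -5.3147 eV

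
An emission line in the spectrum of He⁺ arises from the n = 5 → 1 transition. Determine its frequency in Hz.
1.26e+16 Hz

First, find the transition energy:
E_5 = -13.6057 × 2² / 5² = -2.1769 eV
E_1 = -13.6057 × 2² / 1² = -54.4228 eV
|ΔE| = |E_1 - E_5| = 52.2459 eV

Convert to Joules: E = 52.2459 eV × (1.602177 × 10⁻¹⁹ J/eV) = 8.3707e-18 J

Using E = hf:
f = E/h = 8.3707e-18 J / (6.62607 × 10⁻³⁴ J·s)
f = 1.26e+16 Hz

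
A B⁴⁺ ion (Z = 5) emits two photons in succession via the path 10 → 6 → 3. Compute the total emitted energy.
34.392 eV

The energy levels of B⁴⁺ are E_n = -13.6057 × 5² / n² eV.

First transition (10 → 6):
ΔE₁ = |E_6 - E_10|
ΔE₁ = |-9.448402778 - (-3.401425000)| = 6.046978 eV

Second transition (6 → 3):
ΔE₂ = |E_3 - E_6|
ΔE₂ = |-37.793611111 - (-9.448402778)| = 28.345208 eV

Total energy released:
E_total = ΔE₁ + ΔE₂ = 6.046978 + 28.345208 = 34.392 eV

Note: This equals the direct transition 10 → 3: 34.392 eV ✓
Energy is conserved regardless of the path taken.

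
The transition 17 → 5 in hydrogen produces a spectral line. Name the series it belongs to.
Pfund series

The spectral series in hydrogen are named based on the final (lower) energy level:
- Lyman series: n_final = 1 (ultraviolet)
- Balmer series: n_final = 2 (visible/near-UV)
- Paschen series: n_final = 3 (infrared)
- Brackett series: n_final = 4 (infrared)
- Pfund series: n_final = 5 (far infrared)

Since this transition ends at n = 5, it belongs to the Pfund series.

For reference, this 17 → 5 line has photon energy
ΔE = 13.6057 eV × (1/5² - 1/17²) = 0.4971494533 eV,
corresponding to wavelength λ = hc/ΔE = 1239.84 eV·nm / 0.4971494533 eV = 2493.8979 nm in the far infrared region.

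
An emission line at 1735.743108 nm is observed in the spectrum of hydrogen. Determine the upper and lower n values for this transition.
n = 10 → n = 4

First, find the photon energy from the wavelength (hc = 1239.84 eV·nm):
E = hc/λ = 1239.84 eV·nm / 1735.743108 nm = 0.71429925 eV

The energy levels of hydrogen satisfy E_n = -13.6057 / n² eV, so an emission n_i → n_f releases
ΔE = 13.6057 × (1/n_f² − 1/n_i²) eV.

Setting ΔE equal to the photon energy:
1/n_f² − 1/n_i² = 0.71429925 / 13.6057 = 0.052500000

Since 1/n_i² must be positive, we need 1/n_f² > 0.052500000, i.e. n_f ≤ 4. For each allowed n_f, solve n_i = (1/n_f² − 0.052500000)^(−1/2) and check whether it is a whole number:
  n_f = 1: 1/n_i² = 1.000000000 − 0.052500000 = 0.947500000 → n_i = 1.027  (not an integer) ✗
  n_f = 2: 1/n_i² = 0.250000000 − 0.052500000 = 0.197500000 → n_i = 2.250  (not an integer) ✗
  n_f = 3: 1/n_i² = 0.111111111 − 0.052500000 = 0.058611111 → n_i = 4.131  (not an integer) ✗
  n_f = 4: 1/n_i² = 0.062500000 − 0.052500000 = 0.010000000 → n_i = 10.000  → integer, n_i = 10 ✓

Only n_f = 4 gives an integer upper level, n_i = 10.

The transition is from n = 10 to n = 4 (emission).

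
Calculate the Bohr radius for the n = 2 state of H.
0.2117 nm (or 2.1167 Å)

The Bohr radius formula is:
r_n = n² a₀ / Z

where a₀ = 0.0529177 nm is the Bohr radius.

For H (Z = 1) at n = 2:
r_2 = 2² × 0.0529177 nm / 1
r_2 = 4 × 0.0529177 nm / 1
r_2 = 0.21167 nm / 1
r_2 = 0.2117 nm

The electron orbits at approximately 0.2117 nm from the nucleus.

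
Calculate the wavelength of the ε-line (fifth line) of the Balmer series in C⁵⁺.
11.0252 nm

The lines of a series are numbered from the longest wavelength (smallest ΔE) outward; the fifth line is the transition from n = n_f + 5 to n_f.
The Balmer series has all transitions ending at n_f = 2.

For C⁵⁺ (Z = 6), the fifth line (ε-line) is the jump from n = 7 to n = 2:
E_7 = -13.6057 × 6² / 7² = -9.996024 eV
E_2 = -13.6057 × 6² / 2² = -122.451300 eV
ΔE = E_7 - E_2 = 112.455276 eV

λ = hc/E = 1239.84 eV·nm / 112.455276 eV
λ = 11.0252 nm

This is the ε-line of the Balmer series in C⁵⁺.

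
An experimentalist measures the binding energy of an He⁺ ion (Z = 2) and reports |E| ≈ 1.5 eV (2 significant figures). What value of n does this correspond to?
n = 6

The exact energy levels follow E_n = -13.6057 Z² / n² eV with Z = 2.

The measured value (-1.5 eV) is reported to only 2 significant figures, so we must test candidate n values and see which one matches to that precision.

Candidate energies:
  n = 4:  E = -13.6057 × 2² / 4² = -3.40143 eV
  n = 5:  E = -13.6057 × 2² / 5² = -2.17691 eV
  n = 6:  E = -13.6057 × 2² / 6² = -1.51174 eV  ← matches
  n = 7:  E = -13.6057 × 2² / 7² = -1.11067 eV
  n = 8:  E = -13.6057 × 2² / 8² = -0.85036 eV

Checking against the measurement of -1.5 eV (2 sig figs), only n = 6 agrees:
E_6 = -1.51174 eV, which rounds to -1.5 eV ✓

Therefore n = 6.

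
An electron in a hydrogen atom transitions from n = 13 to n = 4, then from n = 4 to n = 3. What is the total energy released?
1.43 eV

The energy levels of hydrogen are E_n = -13.6057 / n² eV.

First transition (13 → 4):
ΔE₁ = |E_4 - E_13|
ΔE₁ = |-0.85035625 - (-0.08050710)| = 0.76985 eV

Second transition (4 → 3):
ΔE₂ = |E_3 - E_4|
ΔE₂ = |-1.51174444 - (-0.85035625)| = 0.66139 eV

Total energy released:
E_total = ΔE₁ + ΔE₂ = 0.76985 + 0.66139 = 1.43 eV

Note: This equals the direct transition 13 → 3: 1.43 eV ✓
Energy is conserved regardless of the path taken.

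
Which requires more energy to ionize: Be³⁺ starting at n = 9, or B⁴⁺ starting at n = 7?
B⁴⁺ at n = 7 (E = -6.94168 eV)

Using E_n = -13.6057 Z² / n² eV:

Be³⁺ (Z = 4) at n = 9:
E = -13.6057 × 4² / 9² = -13.6057 × 16 / 81 = -2.68754568 eV

B⁴⁺ (Z = 5) at n = 7:
E = -13.6057 × 5² / 7² = -13.6057 × 25 / 49 = -6.94168367 eV

Since -6.94168367 eV < -2.68754568 eV,
B⁴⁺ at n = 7 is more tightly bound (requires more energy to ionize).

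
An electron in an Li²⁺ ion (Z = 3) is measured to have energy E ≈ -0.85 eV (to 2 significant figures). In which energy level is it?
n = 12

The exact energy levels follow E_n = -13.6057 Z² / n² eV with Z = 3.

The measured value (-0.85 eV) is reported to only 2 significant figures, so we must test candidate n values and see which one matches to that precision.

Candidate energies:
  n = 10:  E = -13.6057 × 3² / 10² = -1.22451 eV
  n = 11:  E = -13.6057 × 3² / 11² = -1.01199 eV
  n = 12:  E = -13.6057 × 3² / 12² = -0.85036 eV  ← matches
  n = 13:  E = -13.6057 × 3² / 13² = -0.72456 eV
  n = 14:  E = -13.6057 × 3² / 14² = -0.62475 eV

Checking against the measurement of -0.85 eV (2 sig figs), only n = 12 agrees:
E_12 = -0.85036 eV, which rounds to -0.85 eV ✓

Therefore n = 12.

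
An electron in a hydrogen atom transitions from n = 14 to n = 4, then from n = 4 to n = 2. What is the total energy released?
3.332 eV

The energy levels of hydrogen are E_n = -13.6057 / n² eV.

First transition (14 → 4):
ΔE₁ = |E_4 - E_14|
ΔE₁ = |-0.850356250 - (-0.069416837)| = 0.780939 eV

Second transition (4 → 2):
ΔE₂ = |E_2 - E_4|
ΔE₂ = |-3.401425000 - (-0.850356250)| = 2.551069 eV

Total energy released:
E_total = ΔE₁ + ΔE₂ = 0.780939 + 2.551069 = 3.332 eV

Note: This equals the direct transition 14 → 2: 3.332 eV ✓
Energy is conserved regardless of the path taken.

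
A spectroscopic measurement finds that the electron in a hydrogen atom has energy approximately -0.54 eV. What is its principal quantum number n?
n = 5

The exact energy levels follow E_n = -13.6057 eV / n².

The measured value (-0.54 eV) is reported to only 2 significant figures, so we must test candidate n values and see which one matches to that precision.

Candidate energies:
  n = 3:  E = -13.6057/3² = -1.51174 eV
  n = 4:  E = -13.6057/4² = -0.85036 eV
  n = 5:  E = -13.6057/5² = -0.54423 eV  ← matches
  n = 6:  E = -13.6057/6² = -0.37794 eV
  n = 7:  E = -13.6057/7² = -0.27767 eV

Checking against the measurement of -0.54 eV (2 sig figs), only n = 5 agrees:
E_5 = -0.54423 eV, which rounds to -0.54 eV ✓

Therefore n = 5.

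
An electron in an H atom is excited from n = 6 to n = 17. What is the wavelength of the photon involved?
3747.35274 nm

First, find the transition energy using E_n = -13.6057 / n² eV:
E_6 = -13.6057 / 6² = -0.37793611111 eV
E_17 = -13.6057 / 17² = -0.04707854671 eV

Photon energy: |ΔE| = |E_17 - E_6| = 0.33085756440 eV

Convert to wavelength using E = hc/λ with hc = 1239.84 eV·nm:
λ = hc/E = 1239.84 eV·nm / 0.33085756440 eV
λ = 3747.35274 nm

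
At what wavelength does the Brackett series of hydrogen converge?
1458.02 nm

The series limit corresponds to the transition from n = ∞ to n = 4.
This is the highest energy (shortest wavelength) transition in the Brackett series.

E_∞ = 0 eV
E_4 = -13.6057 / 4² = -0.85035625 eV

Energy at series limit:
ΔE = E_∞ - E_4 = 0 - (-0.85035625) = 0.85035625 eV
λ = hc/E = 1239.84 eV·nm / 0.85035625 eV = 1458.02 nm

This energy equals the ionization energy from the n = 4 state of hydrogen.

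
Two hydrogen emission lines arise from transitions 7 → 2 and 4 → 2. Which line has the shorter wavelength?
7 → 2

Calculate the energy for each transition:

Transition 7 → 2:
ΔE₁ = |E_2 - E_7| = |-13.6057/2² - (-13.6057/7²)|
ΔE₁ = |-3.40142500000 - (-0.27766734694)| = 3.12375765 eV

Transition 4 → 2:
ΔE₂ = |E_2 - E_4| = |-13.6057/2² - (-13.6057/4²)|
ΔE₂ = |-3.40142500000 - (-0.85035625000)| = 2.55106875 eV

Since 3.12375765 eV > 2.55106875 eV, the transition 7 → 2 emits the more energetic photon.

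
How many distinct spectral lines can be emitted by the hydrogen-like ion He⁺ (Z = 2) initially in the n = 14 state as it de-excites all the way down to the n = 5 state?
45

The electron can occupy levels n = 5, 6, ..., 14 during de-excitation — that is m = 14 - 5 + 1 = 10 distinct levels.

The number of distinct spectral lines equals the number of ways to choose 2 of these m levels (each pair gives one possible emission transition):

Number of lines = m(m-1)/2 = 10×9/2 = 45

These correspond to all possible transitions between the 10 levels:
14 → 13, 14 → 12, 14 → 11, 14 → 10, 14 → 9, 14 → 8, 14 → 7, 14 → 6...

Each transition produces a photon with a unique energy (and thus wavelength). This count does not depend on Z.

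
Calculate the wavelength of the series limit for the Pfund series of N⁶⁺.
46.49312 nm

The series limit corresponds to the transition from n = ∞ to n = 5.
This is the highest energy (shortest wavelength) transition in the Pfund series.

E_∞ = 0 eV
E_5 = -13.6057 × 7² / 5² = -26.6671720 eV

Energy at series limit:
ΔE = E_∞ - E_5 = 0 - (-26.6671720) = 26.6671720 eV
λ = hc/E = 1239.84 eV·nm / 26.6671720 eV = 46.49312 nm

This energy equals the ionization energy from the n = 5 state of N⁶⁺.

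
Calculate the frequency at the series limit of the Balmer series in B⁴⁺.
2.06e+16 Hz

The series limit corresponds to the transition from n = ∞ to n = 2.
This is the highest energy (shortest wavelength) transition in the Balmer series.

E_∞ = 0 eV
E_2 = -13.6057 × 5² / 2² = -85.03562500 eV

Energy at series limit:
ΔE = E_∞ - E_2 = 0 - (-85.03562500) = 85.03562500 eV
E = 85.03562500 eV × (1.602177 × 10⁻¹⁹ J/eV) = 1.3624e-17 J
f = E/h = 1.3624e-17 J / (6.62607 × 10⁻³⁴ J·s) = 2.06e+16 Hz

This energy equals the ionization energy from the n = 2 state of B⁴⁺.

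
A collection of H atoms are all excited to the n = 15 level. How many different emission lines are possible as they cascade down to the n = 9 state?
21

The electron can occupy levels n = 9, 10, ..., 15 during de-excitation — that is m = 15 - 9 + 1 = 7 distinct levels.

The number of distinct spectral lines equals the number of ways to choose 2 of these m levels (each pair gives one possible emission transition):

Number of lines = m(m-1)/2 = 7×6/2 = 21

These correspond to all possible transitions between the 7 levels:
15 → 14, 15 → 13, 15 → 12, 15 → 11, 15 → 10, 15 → 9, 14 → 13, 14 → 12...

Each transition produces a photon with a unique energy (and thus wavelength). This count does not depend on Z.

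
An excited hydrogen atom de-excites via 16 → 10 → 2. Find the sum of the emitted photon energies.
3.348278 eV

The energy levels of hydrogen are E_n = -13.6057 / n² eV.

First transition (16 → 10):
ΔE₁ = |E_10 - E_16|
ΔE₁ = |-0.136057000000 - (-0.053147265625)| = 0.082909734 eV

Second transition (10 → 2):
ΔE₂ = |E_2 - E_10|
ΔE₂ = |-3.401425000000 - (-0.136057000000)| = 3.265368000 eV

Total energy released:
E_total = ΔE₁ + ΔE₂ = 0.082909734 + 3.265368000 = 3.348278 eV

Note: This equals the direct transition 16 → 2: 3.348278 eV ✓
Energy is conserved regardless of the path taken.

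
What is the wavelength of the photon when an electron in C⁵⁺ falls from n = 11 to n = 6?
129.721272 nm

First, find the transition energy using E_n = -13.6057 Z² / n² eV:
E_11 = -13.6057 × 6² / 11² = -4.0479768595 eV
E_6 = -13.6057 × 6² / 6² = -13.6057000000 eV

Photon energy: |ΔE| = |E_6 - E_11| = 9.5577231405 eV

Convert to wavelength using E = hc/λ with hc = 1239.84 eV·nm:
λ = hc/E = 1239.84 eV·nm / 9.5577231405 eV
λ = 129.721272 nm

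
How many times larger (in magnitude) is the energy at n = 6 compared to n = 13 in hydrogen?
4.69444

Using E_n = -13.6057 Z² / n² eV with Z = 1:

E_6 = -13.6057 / 6² = -13.6057 / 36 = -0.37793611111 eV
E_13 = -13.6057 / 13² = -13.6057 / 169 = -0.08050710059 eV

The ratio is:
E_6/E_13 = (-0.37793611111) / (-0.08050710059)
E_6/E_13 = (-13.6057/36) / (-13.6057/169)
E_6/E_13 = 169/36
E_6/E_13 = 4.69444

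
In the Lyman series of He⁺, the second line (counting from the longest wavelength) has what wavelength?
25.63 nm

The lines of a series are numbered from the longest wavelength (smallest ΔE) outward; the second line is the transition from n = n_f + 2 to n_f.
The Lyman series has all transitions ending at n_f = 1.

For He⁺ (Z = 2), the second line (β-line) is the jump from n = 3 to n = 1:
E_3 = -13.6057 × 2² / 3² = -6.0470 eV
E_1 = -13.6057 × 2² / 1² = -54.4228 eV
ΔE = E_3 - E_1 = 48.3758 eV

λ = hc/E = 1239.84 eV·nm / 48.3758 eV
λ = 25.63 nm

This is the β-line of the Lyman series in He⁺.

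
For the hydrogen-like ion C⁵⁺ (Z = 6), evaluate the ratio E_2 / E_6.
9.00000

Using E_n = -13.6057 Z² / n² eV with Z = 6:

E_2 = -13.6057 × 6² / 2² = -489.8052 / 4 = -122.45130000000 eV
E_6 = -13.6057 × 6² / 6² = -489.8052 / 36 = -13.60570000000 eV

The ratio is:
E_2/E_6 = (-122.45130000000) / (-13.60570000000)
E_2/E_6 = (-489.8052/4) / (-489.8052/36)
E_2/E_6 = 36/4
E_2/E_6 = 9.00000
(Note: the Z² factors cancel in the ratio.)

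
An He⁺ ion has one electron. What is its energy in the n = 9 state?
-0.6719 eV

For hydrogen-like ions, the energy levels scale with Z²:
E_n = -13.6057 Z² / n² eV

For He⁺ (Z = 2) at n = 9:
E_9 = -13.6057 × 2² / 9²
E_9 = -13.6057 × 4 / 81
E_9 = -54.4228 / 81
E_9 = -0.6719 eV

The energy is 4 times more negative than hydrogen at the same n due to the stronger nuclear charge.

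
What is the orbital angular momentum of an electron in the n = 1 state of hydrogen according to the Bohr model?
1.055e-34 J·s (or 1ℏ)

In the Bohr model, angular momentum is quantized:
L = nℏ

where ℏ = h/(2π) = 1.05457e-34 J·s

For n = 1:
L = 1 × 1.05457e-34 J·s
L = 1.055e-34 J·s

This can also be written as L = 1ℏ.
The angular momentum is an integer multiple of the reduced Planck constant.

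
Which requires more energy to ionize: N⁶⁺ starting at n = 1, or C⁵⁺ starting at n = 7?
N⁶⁺ at n = 1 (E = -666.67930 eV)

Using E_n = -13.6057 Z² / n² eV:

N⁶⁺ (Z = 7) at n = 1:
E = -13.6057 × 7² / 1² = -13.6057 × 49 / 1 = -666.67930000 eV

C⁵⁺ (Z = 6) at n = 7:
E = -13.6057 × 6² / 7² = -13.6057 × 36 / 49 = -9.99602449 eV

Since -666.67930000 eV < -9.99602449 eV,
N⁶⁺ at n = 1 is more tightly bound (requires more energy to ionize).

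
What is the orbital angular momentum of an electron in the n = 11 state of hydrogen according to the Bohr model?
1.16003e-33 J·s (or 11ℏ)

In the Bohr model, angular momentum is quantized:
L = nℏ

where ℏ = h/(2π) = 1.0545718e-34 J·s

For n = 11:
L = 11 × 1.0545718e-34 J·s
L = 1.16003e-33 J·s

This can also be written as L = 11ℏ.
The angular momentum is an integer multiple of the reduced Planck constant.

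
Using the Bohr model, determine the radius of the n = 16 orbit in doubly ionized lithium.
4.515646 nm (or 45.156455 Å)

The Bohr radius formula is:
r_n = n² a₀ / Z

where a₀ = 0.052917721 nm is the Bohr radius.

For Li²⁺ (Z = 3) at n = 16:
r_16 = 16² × 0.052917721 nm / 3
r_16 = 256 × 0.052917721 nm / 3
r_16 = 13.5469366 nm / 3
r_16 = 4.515646 nm

The electron orbits at approximately 4.515646 nm from the nucleus.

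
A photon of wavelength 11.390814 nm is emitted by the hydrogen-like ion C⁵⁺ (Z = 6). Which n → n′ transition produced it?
n = 6 → n = 2

First, find the photon energy from the wavelength (hc = 1239.84 eV·nm):
E = hc/λ = 1239.84 eV·nm / 11.390814 nm = 108.84560 eV

The energy levels of C⁵⁺ satisfy E_n = -13.6057 × 6² / n² eV, so an emission n_i → n_f releases
ΔE = 13.6057 × 6² × (1/n_f² − 1/n_i²) eV.

Setting ΔE equal to the photon energy:
1/n_f² − 1/n_i² = 108.84560 / (13.6057 × 6²) = 0.22222222

Since 1/n_i² must be positive, we need 1/n_f² > 0.22222222, i.e. n_f ≤ 2. For each allowed n_f, solve n_i = (1/n_f² − 0.22222222)^(−1/2) and check whether it is a whole number:
  n_f = 1: 1/n_i² = 1.00000000 − 0.22222222 = 0.77777778 → n_i = 1.134  (not an integer) ✗
  n_f = 2: 1/n_i² = 0.25000000 − 0.22222222 = 0.02777778 → n_i = 6.000  → integer, n_i = 6 ✓

Only n_f = 2 gives an integer upper level, n_i = 6.

The transition is from n = 6 to n = 2 (emission).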